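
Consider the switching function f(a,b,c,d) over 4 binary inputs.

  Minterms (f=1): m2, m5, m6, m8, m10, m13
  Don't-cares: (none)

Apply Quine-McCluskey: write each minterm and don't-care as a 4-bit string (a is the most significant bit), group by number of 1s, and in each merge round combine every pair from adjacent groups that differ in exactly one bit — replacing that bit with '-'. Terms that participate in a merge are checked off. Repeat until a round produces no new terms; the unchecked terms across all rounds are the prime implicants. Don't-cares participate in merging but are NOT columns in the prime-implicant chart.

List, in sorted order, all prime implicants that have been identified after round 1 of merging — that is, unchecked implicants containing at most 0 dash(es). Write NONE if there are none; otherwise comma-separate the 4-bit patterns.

NONE

Round 0: 0010✓ 0101✓ 0110✓ 1000✓ 1010✓ 1101✓
Round 1: -010 -101 0-10 10-0
PIs = {-010, -101, 0-10, 10-0}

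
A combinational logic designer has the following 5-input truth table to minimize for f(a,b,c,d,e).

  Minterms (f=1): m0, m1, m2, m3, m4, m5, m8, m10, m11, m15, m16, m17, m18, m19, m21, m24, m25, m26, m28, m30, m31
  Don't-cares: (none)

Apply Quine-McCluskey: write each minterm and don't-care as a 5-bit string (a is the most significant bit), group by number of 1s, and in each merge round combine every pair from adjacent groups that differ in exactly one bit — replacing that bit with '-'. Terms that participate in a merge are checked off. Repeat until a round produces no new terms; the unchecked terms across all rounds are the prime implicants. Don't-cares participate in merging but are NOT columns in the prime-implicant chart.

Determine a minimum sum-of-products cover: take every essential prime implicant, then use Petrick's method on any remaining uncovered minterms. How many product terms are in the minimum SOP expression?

8

Round 0: 00000✓ 00001✓ 00010✓ 00011✓ 00100✓ 00101✓ 01000✓ 01010✓ 01011✓ 01111✓ 10000✓ 10001✓ 10010✓ 10011✓ 10101✓ 11000✓ 11001✓ 11010✓ 11100✓ 11110✓ 11111✓
Round 1: -0000✓ -0001✓ -0010✓ -0011✓ -0101✓ -1000✓ -1010✓ -1111 0-000✓ 0-010✓ 0-011✓ 00-00✓ 00-01✓ 000-0✓ 000-1✓ 0000-✓ 0001-✓ 0010-✓ 01-11 010-0✓ 0101-✓ 1-000✓ 1-001✓ 1-010✓ 10-01✓ 100-0✓ 100-1✓ 1000-✓ 1001-✓ 11-00✓ 11-10✓ 110-0✓ 1100-✓ 111-0✓ 1111-
Round 2: --000✓ --010✓ -0-01 -00-0✓ -00-1✓ -000-✓ -001-✓ -10-0✓ 0-0-0✓ 0-01- 00-0- 000--✓ 1-0-0✓ 1-00- 100--✓ 11--0
Round 3: --0-0 -00--
PIs = {--0-0, -0-01, -00--, -1111, 0-01-, 00-0-, 01-11, 1-00-, 11--0, 1111-}
Coverage chart:
  m0: --0-0,-00--,00-0-
  m1: -0-01,-00--,00-0-
  m2: --0-0,-00--,0-01-
  m3: -00--,0-01-
  m4: 00-0- ←essential
  m5: -0-01,00-0-
  m8: --0-0 ←essential
  m10: --0-0,0-01-
  m11: 0-01-,01-11
  m15: -1111,01-11
  m16: --0-0,-00--,1-00-
  m17: -0-01,-00--,1-00-
  m18: --0-0,-00--
  m19: -00-- ←essential
  m21: -0-01 ←essential
  m24: --0-0,1-00-,11--0
  m25: 1-00- ←essential
  m26: --0-0,11--0
  m28: 11--0 ←essential
  m30: 11--0,1111-
  m31: -1111,1111-
Essential: --0-0, -0-01, -00--, 00-0-, 1-00-, 11--0
Petrick residual → -1111, 0-01-
Min cover (8 terms): c'e' + b'd'e + b'c' + bcde + a'c'd + a'b'd' + ac'd' + abe'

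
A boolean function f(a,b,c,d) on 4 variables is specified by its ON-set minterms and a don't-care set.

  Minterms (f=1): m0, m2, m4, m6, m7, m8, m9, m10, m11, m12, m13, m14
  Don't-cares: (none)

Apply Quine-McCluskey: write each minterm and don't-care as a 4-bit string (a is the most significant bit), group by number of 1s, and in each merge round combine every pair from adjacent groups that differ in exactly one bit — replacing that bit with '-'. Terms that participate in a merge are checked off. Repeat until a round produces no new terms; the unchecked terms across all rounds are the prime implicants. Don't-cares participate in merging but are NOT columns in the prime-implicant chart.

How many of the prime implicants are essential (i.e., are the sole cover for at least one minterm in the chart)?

[col 0] 0000*, 0010*, 0100*, 0110*, 0111*, 1000*, 1001*, 1010*, 1011*, 1100*, 1101*, 1110*
[col 1] -000*, -010*, -100*, -110*, 0-00*, 0-10*, 00-0*, 01-0*, 011-, 1-00*, 1-01*, 1-10*, 10-0*, 10-1*, 100-*, 101-*, 11-0*, 110-*
[col 2] --00*, --10*, -0-0*, -1-0*, 0--0*, 1--0*, 1-0-, 10--
[col 3] ---0
Prime implicants: ---0, 011-, 1-0-, 10--
PI chart (minterm → PIs covering it):
  0 | ---0  (sole → essential)
  2 | ---0  (sole → essential)
  4 | ---0  (sole → essential)
  6 | ---0,011-
  7 | 011-  (sole → essential)
  8 | ---0,1-0-,10--
  9 | 1-0-,10--
  10 | ---0,10--
  11 | 10--  (sole → essential)
  12 | ---0,1-0-
  13 | 1-0-  (sole → essential)
  14 | ---0  (sole → essential)
Essential prime implicants: ---0, 011-, 1-0-, 10--

4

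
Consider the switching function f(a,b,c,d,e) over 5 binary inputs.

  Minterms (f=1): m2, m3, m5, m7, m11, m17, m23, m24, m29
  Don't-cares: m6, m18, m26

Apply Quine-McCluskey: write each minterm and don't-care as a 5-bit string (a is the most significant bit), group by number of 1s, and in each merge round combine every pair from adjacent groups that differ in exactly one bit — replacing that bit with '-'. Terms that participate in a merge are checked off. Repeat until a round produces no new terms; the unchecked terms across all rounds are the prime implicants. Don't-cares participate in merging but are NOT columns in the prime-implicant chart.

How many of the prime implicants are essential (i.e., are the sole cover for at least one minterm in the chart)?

6

[col 0] 00010*, 00011*, 00101*, 00110*, 00111*, 01011*, 10001, 10010*, 10111*, 11000*, 11010*, 11101
[col 1] -0010, -0111, 0-011, 00-10*, 00-11*, 0001-*, 001-1, 0011-*, 1-010, 110-0
[col 2] 00-1-
Prime implicants: -0010, -0111, 0-011, 00-1-, 001-1, 1-010, 10001, 110-0, 11101
PI chart (minterm → PIs covering it):
  2 | -0010,00-1-
  3 | 0-011,00-1-
  5 | 001-1  (sole → essential)
  7 | -0111,00-1-,001-1
  11 | 0-011  (sole → essential)
  17 | 10001  (sole → essential)
  23 | -0111  (sole → essential)
  24 | 110-0  (sole → essential)
  29 | 11101  (sole → essential)
Essential prime implicants: -0111, 0-011, 001-1, 10001, 110-0, 11101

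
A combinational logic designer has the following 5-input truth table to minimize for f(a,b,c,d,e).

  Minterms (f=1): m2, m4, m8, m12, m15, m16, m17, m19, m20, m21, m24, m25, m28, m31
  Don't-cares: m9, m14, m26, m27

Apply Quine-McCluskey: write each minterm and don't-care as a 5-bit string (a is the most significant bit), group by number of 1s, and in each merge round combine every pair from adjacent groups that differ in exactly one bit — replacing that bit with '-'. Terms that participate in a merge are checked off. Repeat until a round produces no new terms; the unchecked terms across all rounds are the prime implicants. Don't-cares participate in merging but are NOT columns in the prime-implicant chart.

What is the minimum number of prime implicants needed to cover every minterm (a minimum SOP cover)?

size-2^0 implicants → 00010  00100(✓)  01000(✓)  01001(✓)  01100(✓)  01110(✓)  01111(✓)  10000(✓)  10001(✓)  10011(✓)  10100(✓)  10101(✓)  11000(✓)  11001(✓)  11010(✓)  11011(✓)  11100(✓)  11111(✓)
size-2^1 implicants → -0100(✓)  -1000(✓)  -1001(✓)  -1100(✓)  -1111  0-100(✓)  01-00(✓)  0100-(✓)  011-0  0111-  1-000(✓)  1-001(✓)  1-011(✓)  1-100(✓)  10-00(✓)  10-01(✓)  100-1(✓)  1000-(✓)  1010-(✓)  11-00(✓)  11-11  110-0(✓)  110-1(✓)  1100-(✓)  1101-(✓)
size-2^2 implicants → --100  -1-00  -100-  1--00  1-0-1  1-00-  10-0-  110--
Unchecked terms (primes): --100, -1-00, -100-, -1111, 00010, 011-0, 0111-, 1--00, 1-0-1, 1-00-, 10-0-, 11-11, 110--
Minterm coverage:
  m2 ⊆ 00010 [E]
  m4 ⊆ --100 [E]
  m8 ⊆ -1-00,-100-
  m12 ⊆ --100,-1-00,011-0
  m15 ⊆ -1111,0111-
  m16 ⊆ 1--00,1-00-,10-0-
  m17 ⊆ 1-0-1,1-00-,10-0-
  m19 ⊆ 1-0-1 [E]
  m20 ⊆ --100,1--00,10-0-
  m21 ⊆ 10-0- [E]
  m24 ⊆ -1-00,-100-,1--00,1-00-,110--
  m25 ⊆ -100-,1-0-1,1-00-,110--
  m28 ⊆ --100,-1-00,1--00
  m31 ⊆ -1111,11-11
E = {--100, 00010, 1-0-1, 10-0-}
Petrick residual → -1-00, -1111
Cover = cd'e' + bd'e' + bcde + a'b'c'de' + ac'e + ab'd'  |cover|=6

6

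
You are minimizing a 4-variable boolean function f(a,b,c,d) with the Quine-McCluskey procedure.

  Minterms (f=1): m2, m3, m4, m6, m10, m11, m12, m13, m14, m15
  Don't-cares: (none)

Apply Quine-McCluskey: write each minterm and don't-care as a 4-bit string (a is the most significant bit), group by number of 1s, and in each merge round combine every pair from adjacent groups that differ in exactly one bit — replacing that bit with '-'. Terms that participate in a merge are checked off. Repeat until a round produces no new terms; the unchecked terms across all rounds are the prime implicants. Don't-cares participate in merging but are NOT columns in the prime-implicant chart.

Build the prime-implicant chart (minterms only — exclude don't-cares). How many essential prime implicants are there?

3

Round 0: 0010✓ 0011✓ 0100✓ 0110✓ 1010✓ 1011✓ 1100✓ 1101✓ 1110✓ 1111✓
Round 1: -010✓ -011✓ -100✓ -110✓ 0-10✓ 001-✓ 01-0✓ 1-10✓ 1-11✓ 101-✓ 11-0✓ 11-1✓ 110-✓ 111-✓
Round 2: --10 -01- -1-0 1-1- 11--
PIs = {--10, -01-, -1-0, 1-1-, 11--}
Coverage chart:
  m2: --10,-01-
  m3: -01- ←essential
  m4: -1-0 ←essential
  m6: --10,-1-0
  m10: --10,-01-,1-1-
  m11: -01-,1-1-
  m12: -1-0,11--
  m13: 11-- ←essential
  m14: --10,-1-0,1-1-,11--
  m15: 1-1-,11--
Essential: -01-, -1-0, 11--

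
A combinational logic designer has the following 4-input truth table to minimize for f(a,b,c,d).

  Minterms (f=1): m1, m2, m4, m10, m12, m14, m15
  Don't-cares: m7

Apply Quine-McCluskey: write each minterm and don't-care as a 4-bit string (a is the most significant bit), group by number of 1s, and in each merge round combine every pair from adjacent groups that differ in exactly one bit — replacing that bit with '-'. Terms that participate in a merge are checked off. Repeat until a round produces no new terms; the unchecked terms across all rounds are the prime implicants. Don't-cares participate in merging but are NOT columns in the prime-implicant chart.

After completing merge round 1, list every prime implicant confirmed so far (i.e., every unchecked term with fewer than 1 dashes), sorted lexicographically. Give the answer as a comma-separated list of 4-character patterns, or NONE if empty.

0001

Round 0: 0001 0010✓ 0100✓ 0111✓ 1010✓ 1100✓ 1110✓ 1111✓
Round 1: -010 -100 -111 1-10 11-0 111-
PIs = {-010, -100, -111, 0001, 1-10, 11-0, 111-}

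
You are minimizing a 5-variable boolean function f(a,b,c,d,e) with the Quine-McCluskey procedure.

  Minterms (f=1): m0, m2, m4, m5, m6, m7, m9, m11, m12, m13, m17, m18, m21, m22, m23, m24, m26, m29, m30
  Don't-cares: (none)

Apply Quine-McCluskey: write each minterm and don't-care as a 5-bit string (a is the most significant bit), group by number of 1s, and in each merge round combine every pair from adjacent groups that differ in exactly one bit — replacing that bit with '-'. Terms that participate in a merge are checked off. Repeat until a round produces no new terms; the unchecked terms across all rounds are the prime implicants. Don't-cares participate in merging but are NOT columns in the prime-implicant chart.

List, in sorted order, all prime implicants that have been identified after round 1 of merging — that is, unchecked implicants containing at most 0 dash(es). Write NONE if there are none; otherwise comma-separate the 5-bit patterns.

NONE

[col 0] 00000*, 00010*, 00100*, 00101*, 00110*, 00111*, 01001*, 01011*, 01100*, 01101*, 10001*, 10010*, 10101*, 10110*, 10111*, 11000*, 11010*, 11101*, 11110*
[col 1] -0010*, -0101*, -0110*, -0111*, -1101*, 0-100*, 0-101*, 00-00*, 00-10*, 000-0*, 001-0*, 001-1*, 0010-*, 0011-*, 01-01, 010-1, 0110-*, 1-010*, 1-101*, 1-110*, 10-01, 10-10*, 101-1*, 1011-*, 11-10*, 110-0
[col 2] --101, -0-10, -01-1, -011-, 0-10-, 00--0, 001--, 1--10
Prime implicants: --101, -0-10, -01-1, -011-, 0-10-, 00--0, 001--, 01-01, 010-1, 1--10, 10-01, 110-0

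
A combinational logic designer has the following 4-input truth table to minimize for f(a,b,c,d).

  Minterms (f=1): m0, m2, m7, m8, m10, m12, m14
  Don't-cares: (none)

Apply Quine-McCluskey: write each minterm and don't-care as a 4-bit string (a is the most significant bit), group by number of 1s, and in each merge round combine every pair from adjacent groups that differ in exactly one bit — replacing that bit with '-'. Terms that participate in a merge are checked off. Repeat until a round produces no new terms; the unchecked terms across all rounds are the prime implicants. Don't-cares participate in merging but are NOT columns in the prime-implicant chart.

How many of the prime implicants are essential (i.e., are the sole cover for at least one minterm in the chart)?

3

size-2^0 implicants → 0000(✓)  0010(✓)  0111  1000(✓)  1010(✓)  1100(✓)  1110(✓)
size-2^1 implicants → -000(✓)  -010(✓)  00-0(✓)  1-00(✓)  1-10(✓)  10-0(✓)  11-0(✓)
size-2^2 implicants → -0-0  1--0
Unchecked terms (primes): -0-0, 0111, 1--0
Minterm coverage:
  m0 ⊆ -0-0 [E]
  m2 ⊆ -0-0 [E]
  m7 ⊆ 0111 [E]
  m8 ⊆ -0-0,1--0
  m10 ⊆ -0-0,1--0
  m12 ⊆ 1--0 [E]
  m14 ⊆ 1--0 [E]
E = {-0-0, 0111, 1--0}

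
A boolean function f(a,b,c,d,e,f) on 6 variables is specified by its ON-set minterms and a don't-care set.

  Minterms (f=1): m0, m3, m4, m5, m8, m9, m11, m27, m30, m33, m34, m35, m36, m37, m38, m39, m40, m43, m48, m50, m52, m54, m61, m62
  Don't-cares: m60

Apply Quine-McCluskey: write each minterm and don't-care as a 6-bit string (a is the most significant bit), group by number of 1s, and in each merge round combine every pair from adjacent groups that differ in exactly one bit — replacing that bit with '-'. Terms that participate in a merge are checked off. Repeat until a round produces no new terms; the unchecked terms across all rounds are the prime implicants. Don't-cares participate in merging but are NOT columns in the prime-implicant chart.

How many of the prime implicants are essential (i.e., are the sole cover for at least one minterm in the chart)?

8

size-2^0 implicants → 000000(✓)  000011(✓)  000100(✓)  000101(✓)  001000(✓)  001001(✓)  001011(✓)  011011(✓)  011110(✓)  100001(✓)  100010(✓)  100011(✓)  100100(✓)  100101(✓)  100110(✓)  100111(✓)  101000(✓)  101011(✓)  110000(✓)  110010(✓)  110100(✓)  110110(✓)  111100(✓)  111101(✓)  111110(✓)
size-2^1 implicants → -00011(✓)  -00100(✓)  -00101(✓)  -01000  -01011(✓)  -11110  0-1011  00-000  00-011(✓)  000-00  00010-(✓)  0010-1  00100-  1-0010(✓)  1-0100(✓)  1-0110(✓)  10-011(✓)  100-01(✓)  100-10(✓)  100-11(✓)  1000-1(✓)  10001-(✓)  1001-0(✓)  1001-1(✓)  10010-(✓)  10011-(✓)  11-100(✓)  11-110(✓)  110-00(✓)  110-10(✓)  1100-0(✓)  1101-0(✓)  1111-0(✓)  11110-
size-2^2 implicants → -0-011  -0010-  1-0-10  1-01-0  100--1  100-1-  1001--  11-1-0  110--0
Unchecked terms (primes): -0-011, -0010-, -01000, -11110, 0-1011, 00-000, 000-00, 0010-1, 00100-, 1-0-10, 1-01-0, 100--1, 100-1-, 1001--, 11-1-0, 110--0, 11110-
Minterm coverage:
  m0 ⊆ 00-000,000-00
  m3 ⊆ -0-011 [E]
  m4 ⊆ -0010-,000-00
  m5 ⊆ -0010- [E]
  m8 ⊆ -01000,00-000,00100-
  m9 ⊆ 0010-1,00100-
  m11 ⊆ -0-011,0-1011,0010-1
  m27 ⊆ 0-1011 [E]
  m30 ⊆ -11110 [E]
  m33 ⊆ 100--1 [E]
  m34 ⊆ 1-0-10,100-1-
  m35 ⊆ -0-011,100--1,100-1-
  m36 ⊆ -0010-,1-01-0,1001--
  m37 ⊆ -0010-,100--1,1001--
  m38 ⊆ 1-0-10,1-01-0,100-1-,1001--
  m39 ⊆ 100--1,100-1-,1001--
  m40 ⊆ -01000 [E]
  m43 ⊆ -0-011 [E]
  m48 ⊆ 110--0 [E]
  m50 ⊆ 1-0-10,110--0
  m52 ⊆ 1-01-0,11-1-0,110--0
  m54 ⊆ 1-0-10,1-01-0,11-1-0,110--0
  m61 ⊆ 11110- [E]
  m62 ⊆ -11110,11-1-0
E = {-0-011, -0010-, -01000, -11110, 0-1011, 100--1, 110--0, 11110-}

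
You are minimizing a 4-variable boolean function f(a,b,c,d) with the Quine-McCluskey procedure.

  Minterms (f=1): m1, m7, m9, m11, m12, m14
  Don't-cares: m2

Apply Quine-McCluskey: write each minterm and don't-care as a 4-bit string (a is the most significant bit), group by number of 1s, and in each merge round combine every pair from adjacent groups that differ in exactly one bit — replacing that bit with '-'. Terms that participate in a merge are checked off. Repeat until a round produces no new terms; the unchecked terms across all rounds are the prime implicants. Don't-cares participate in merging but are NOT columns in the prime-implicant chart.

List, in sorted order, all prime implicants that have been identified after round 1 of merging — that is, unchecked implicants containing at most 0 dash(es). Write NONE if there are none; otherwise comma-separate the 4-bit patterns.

0010, 0111

size-2^0 implicants → 0001(✓)  0010  0111  1001(✓)  1011(✓)  1100(✓)  1110(✓)
size-2^1 implicants → -001  10-1  11-0
Unchecked terms (primes): -001, 0010, 0111, 10-1, 11-0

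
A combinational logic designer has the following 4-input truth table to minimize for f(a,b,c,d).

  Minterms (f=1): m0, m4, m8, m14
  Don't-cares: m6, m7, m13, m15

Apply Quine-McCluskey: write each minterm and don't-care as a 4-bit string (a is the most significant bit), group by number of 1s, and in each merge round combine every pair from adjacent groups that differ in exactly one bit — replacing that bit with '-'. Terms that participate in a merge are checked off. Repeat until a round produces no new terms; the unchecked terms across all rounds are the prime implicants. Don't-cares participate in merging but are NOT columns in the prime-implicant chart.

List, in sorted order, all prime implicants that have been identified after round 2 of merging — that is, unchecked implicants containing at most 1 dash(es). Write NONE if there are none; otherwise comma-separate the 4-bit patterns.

size-2^0 implicants → 0000(✓)  0100(✓)  0110(✓)  0111(✓)  1000(✓)  1101(✓)  1110(✓)  1111(✓)
size-2^1 implicants → -000  -110(✓)  -111(✓)  0-00  01-0  011-(✓)  11-1  111-(✓)
size-2^2 implicants → -11-
Unchecked terms (primes): -000, -11-, 0-00, 01-0, 11-1

-000, 0-00, 01-0, 11-1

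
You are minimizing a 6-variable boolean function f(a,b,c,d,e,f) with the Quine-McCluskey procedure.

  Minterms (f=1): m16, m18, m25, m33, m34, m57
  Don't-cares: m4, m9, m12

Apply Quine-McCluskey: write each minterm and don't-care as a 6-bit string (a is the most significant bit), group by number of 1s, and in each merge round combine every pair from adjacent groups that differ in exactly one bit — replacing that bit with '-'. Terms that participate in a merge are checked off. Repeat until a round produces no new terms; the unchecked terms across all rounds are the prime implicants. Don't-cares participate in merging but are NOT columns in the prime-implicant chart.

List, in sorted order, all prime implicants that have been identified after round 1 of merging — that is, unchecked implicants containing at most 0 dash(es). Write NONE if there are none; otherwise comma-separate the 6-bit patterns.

100001, 100010

size-2^0 implicants → 000100(✓)  001001(✓)  001100(✓)  010000(✓)  010010(✓)  011001(✓)  100001  100010  111001(✓)
size-2^1 implicants → -11001  0-1001  00-100  0100-0
Unchecked terms (primes): -11001, 0-1001, 00-100, 0100-0, 100001, 100010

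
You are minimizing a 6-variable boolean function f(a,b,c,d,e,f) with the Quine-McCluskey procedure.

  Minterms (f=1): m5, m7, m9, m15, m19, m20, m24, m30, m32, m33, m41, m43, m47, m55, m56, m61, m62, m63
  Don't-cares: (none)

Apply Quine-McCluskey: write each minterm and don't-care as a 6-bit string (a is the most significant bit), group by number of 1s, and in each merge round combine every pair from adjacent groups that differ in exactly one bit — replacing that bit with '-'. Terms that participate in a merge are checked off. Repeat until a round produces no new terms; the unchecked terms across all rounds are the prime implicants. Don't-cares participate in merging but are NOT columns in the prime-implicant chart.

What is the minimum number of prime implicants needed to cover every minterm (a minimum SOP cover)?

11

Round 0: 000101✓ 000111✓ 001001✓ 001111✓ 010011 010100 011000✓ 011110✓ 100000✓ 100001✓ 101001✓ 101011✓ 101111✓ 110111✓ 111000✓ 111101✓ 111110✓ 111111✓
Round 1: -01001 -01111 -11000 -11110 00-111 0001-1 1-1111 10-001 10000- 101-11 1010-1 11-111 1111-1 11111-
PIs = {-01001, -01111, -11000, -11110, 00-111, 0001-1, 010011, 010100, 1-1111, 10-001, 10000-, 101-11, 1010-1, 11-111, 1111-1, 11111-}
Coverage chart:
  m5: 0001-1 ←essential
  m7: 00-111,0001-1
  m9: -01001 ←essential
  m15: -01111,00-111
  m19: 010011 ←essential
  m20: 010100 ←essential
  m24: -11000 ←essential
  m30: -11110 ←essential
  m32: 10000- ←essential
  m33: 10-001,10000-
  m41: -01001,10-001,1010-1
  m43: 101-11,1010-1
  m47: -01111,1-1111,101-11
  m55: 11-111 ←essential
  m56: -11000 ←essential
  m61: 1111-1 ←essential
  m62: -11110,11111-
  m63: 1-1111,11-111,1111-1,11111-
Essential: -01001, -11000, -11110, 0001-1, 010011, 010100, 10000-, 11-111, 1111-1
Petrick residual → -01111, 101-11
Min cover (11 terms): b'cd'e'f + b'cdef + bcd'e'f' + bcdef' + a'b'c'df + a'bc'd'ef + a'bc'de'f' + ab'c'd'e' + ab'cef + abdef + abcdf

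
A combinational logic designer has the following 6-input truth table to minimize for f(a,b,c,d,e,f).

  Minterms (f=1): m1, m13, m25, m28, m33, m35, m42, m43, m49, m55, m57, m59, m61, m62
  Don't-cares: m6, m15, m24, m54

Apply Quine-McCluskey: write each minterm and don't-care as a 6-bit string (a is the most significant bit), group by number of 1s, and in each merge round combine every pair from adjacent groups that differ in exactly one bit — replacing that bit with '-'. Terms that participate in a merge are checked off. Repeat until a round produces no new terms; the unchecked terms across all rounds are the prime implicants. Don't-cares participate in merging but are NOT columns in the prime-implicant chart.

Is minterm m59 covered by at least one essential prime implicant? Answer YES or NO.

size-2^0 implicants → 000001(✓)  000110  001101(✓)  001111(✓)  011000(✓)  011001(✓)  011100(✓)  100001(✓)  100011(✓)  101010(✓)  101011(✓)  110001(✓)  110110(✓)  110111(✓)  111001(✓)  111011(✓)  111101(✓)  111110(✓)
size-2^1 implicants → -00001  -11001  0011-1  011-00  01100-  1-0001  1-1011  10-011  1000-1  10101-  11-001  11-110  11011-  111-01  1110-1
Unchecked terms (primes): -00001, -11001, 000110, 0011-1, 011-00, 01100-, 1-0001, 1-1011, 10-011, 1000-1, 10101-, 11-001, 11-110, 11011-, 111-01, 1110-1
Minterm coverage:
  m1 ⊆ -00001 [E]
  m13 ⊆ 0011-1 [E]
  m25 ⊆ -11001,01100-
  m28 ⊆ 011-00 [E]
  m33 ⊆ -00001,1-0001,1000-1
  m35 ⊆ 10-011,1000-1
  m42 ⊆ 10101- [E]
  m43 ⊆ 1-1011,10-011,10101-
  m49 ⊆ 1-0001,11-001
  m55 ⊆ 11011- [E]
  m57 ⊆ -11001,11-001,111-01,1110-1
  m59 ⊆ 1-1011,1110-1
  m61 ⊆ 111-01 [E]
  m62 ⊆ 11-110 [E]
E = {-00001, 0011-1, 011-00, 10101-, 11-110, 11011-, 111-01}

NO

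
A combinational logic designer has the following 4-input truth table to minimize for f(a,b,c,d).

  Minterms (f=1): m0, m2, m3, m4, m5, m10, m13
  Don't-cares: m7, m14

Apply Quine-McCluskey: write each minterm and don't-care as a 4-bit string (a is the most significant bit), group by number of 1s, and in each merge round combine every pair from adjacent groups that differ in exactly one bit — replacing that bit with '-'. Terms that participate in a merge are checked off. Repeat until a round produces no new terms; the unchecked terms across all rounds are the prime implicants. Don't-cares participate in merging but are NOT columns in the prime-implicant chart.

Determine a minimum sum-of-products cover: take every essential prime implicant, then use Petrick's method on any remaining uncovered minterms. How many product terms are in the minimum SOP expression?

[col 0] 0000*, 0010*, 0011*, 0100*, 0101*, 0111*, 1010*, 1101*, 1110*
[col 1] -010, -101, 0-00, 0-11, 00-0, 001-, 01-1, 010-, 1-10
Prime implicants: -010, -101, 0-00, 0-11, 00-0, 001-, 01-1, 010-, 1-10
PI chart (minterm → PIs covering it):
  0 | 0-00,00-0
  2 | -010,00-0,001-
  3 | 0-11,001-
  4 | 0-00,010-
  5 | -101,01-1,010-
  10 | -010,1-10
  13 | -101  (sole → essential)
Essential prime implicants: -101
Petrick residual → -010, 0-00, 0-11
Minimum SOP uses 4 PIs: b'cd' + bc'd + a'c'd' + a'cd

4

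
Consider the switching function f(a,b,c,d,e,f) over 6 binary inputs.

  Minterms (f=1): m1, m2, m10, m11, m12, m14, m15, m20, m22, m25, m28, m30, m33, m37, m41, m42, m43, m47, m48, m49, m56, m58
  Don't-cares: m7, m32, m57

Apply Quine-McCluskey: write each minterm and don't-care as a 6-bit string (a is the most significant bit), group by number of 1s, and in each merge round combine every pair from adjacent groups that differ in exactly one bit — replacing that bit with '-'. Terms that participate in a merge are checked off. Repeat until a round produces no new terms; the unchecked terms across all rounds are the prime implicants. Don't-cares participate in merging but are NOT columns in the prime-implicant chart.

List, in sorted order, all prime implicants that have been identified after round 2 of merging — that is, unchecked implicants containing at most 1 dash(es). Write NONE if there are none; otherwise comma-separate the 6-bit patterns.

-00001, -11001, 00-010, 00-111, 1-1010, 100-01, 1010-1, 1110-0

Round 0: 000001✓ 000010✓ 000111✓ 001010✓ 001011✓ 001100✓ 001110✓ 001111✓ 010100✓ 010110✓ 011001✓ 011100✓ 011110✓ 100000✓ 100001✓ 100101✓ 101001✓ 101010✓ 101011✓ 101111✓ 110000✓ 110001✓ 111000✓ 111001✓ 111010✓
Round 1: -00001 -01010✓ -01011✓ -01111✓ -11001 0-1100✓ 0-1110✓ 00-010 00-111 001-10✓ 001-11✓ 00101-✓ 0011-0✓ 00111-✓ 01-100✓ 01-110✓ 0101-0✓ 0111-0✓ 1-0000✓ 1-0001✓ 1-1001✓ 1-1010 10-001✓ 100-01 10000-✓ 101-11✓ 1010-1 10101-✓ 11-000✓ 11-001✓ 11000-✓ 1110-0 11100-✓
Round 2: -01-11 -0101- 0-11-0 001-1- 01-1-0 1--001 1-000- 11-00-
PIs = {-00001, -01-11, -0101-, -11001, 0-11-0, 00-010, 00-111, 001-1-, 01-1-0, 1--001, 1-000-, 1-1010, 100-01, 1010-1, 11-00-, 1110-0}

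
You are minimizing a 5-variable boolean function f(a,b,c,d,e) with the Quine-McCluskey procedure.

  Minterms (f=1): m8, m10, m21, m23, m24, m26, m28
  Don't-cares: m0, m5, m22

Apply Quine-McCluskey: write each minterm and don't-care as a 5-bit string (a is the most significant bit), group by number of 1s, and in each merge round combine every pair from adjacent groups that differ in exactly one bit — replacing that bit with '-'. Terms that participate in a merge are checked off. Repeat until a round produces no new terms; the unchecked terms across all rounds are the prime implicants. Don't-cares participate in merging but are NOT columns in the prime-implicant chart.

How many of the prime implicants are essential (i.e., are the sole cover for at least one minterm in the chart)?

2

Round 0: 00000✓ 00101✓ 01000✓ 01010✓ 10101✓ 10110✓ 10111✓ 11000✓ 11010✓ 11100✓
Round 1: -0101 -1000✓ -1010✓ 0-000 010-0✓ 101-1 1011- 11-00 110-0✓
Round 2: -10-0
PIs = {-0101, -10-0, 0-000, 101-1, 1011-, 11-00}
Coverage chart:
  m8: -10-0,0-000
  m10: -10-0 ←essential
  m21: -0101,101-1
  m23: 101-1,1011-
  m24: -10-0,11-00
  m26: -10-0 ←essential
  m28: 11-00 ←essential
Essential: -10-0, 11-00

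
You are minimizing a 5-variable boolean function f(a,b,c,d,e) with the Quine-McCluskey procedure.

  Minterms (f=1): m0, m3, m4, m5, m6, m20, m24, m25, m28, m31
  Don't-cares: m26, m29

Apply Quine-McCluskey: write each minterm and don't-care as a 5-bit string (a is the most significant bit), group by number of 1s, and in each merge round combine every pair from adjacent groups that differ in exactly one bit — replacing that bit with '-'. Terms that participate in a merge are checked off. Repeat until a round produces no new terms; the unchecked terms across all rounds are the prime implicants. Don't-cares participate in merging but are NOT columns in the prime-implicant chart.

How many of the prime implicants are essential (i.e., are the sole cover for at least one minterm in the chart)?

6

[col 0] 00000*, 00011, 00100*, 00101*, 00110*, 10100*, 11000*, 11001*, 11010*, 11100*, 11101*, 11111*
[col 1] -0100, 00-00, 001-0, 0010-, 1-100, 11-00*, 11-01*, 110-0, 1100-*, 111-1, 1110-*
[col 2] 11-0-
Prime implicants: -0100, 00-00, 00011, 001-0, 0010-, 1-100, 11-0-, 110-0, 111-1
PI chart (minterm → PIs covering it):
  0 | 00-00  (sole → essential)
  3 | 00011  (sole → essential)
  4 | -0100,00-00,001-0,0010-
  5 | 0010-  (sole → essential)
  6 | 001-0  (sole → essential)
  20 | -0100,1-100
  24 | 11-0-,110-0
  25 | 11-0-  (sole → essential)
  28 | 1-100,11-0-
  31 | 111-1  (sole → essential)
Essential prime implicants: 00-00, 00011, 001-0, 0010-, 11-0-, 111-1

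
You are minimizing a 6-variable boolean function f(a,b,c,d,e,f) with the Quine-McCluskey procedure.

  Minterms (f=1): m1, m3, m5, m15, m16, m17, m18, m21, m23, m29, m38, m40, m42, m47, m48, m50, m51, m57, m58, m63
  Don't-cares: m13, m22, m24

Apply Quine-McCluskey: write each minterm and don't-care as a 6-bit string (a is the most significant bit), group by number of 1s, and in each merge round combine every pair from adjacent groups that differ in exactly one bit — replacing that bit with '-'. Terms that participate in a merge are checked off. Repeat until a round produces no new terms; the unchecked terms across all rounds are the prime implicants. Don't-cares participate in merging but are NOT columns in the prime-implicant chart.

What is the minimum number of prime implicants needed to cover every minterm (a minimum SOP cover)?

[col 0] 000001*, 000011*, 000101*, 001101*, 001111*, 010000*, 010001*, 010010*, 010101*, 010110*, 010111*, 011000*, 011101*, 100110, 101000*, 101010*, 101111*, 110000*, 110010*, 110011*, 111001, 111010*, 111111*
[col 1] -01111, -10000*, -10010*, 0-0001*, 0-0101*, 0-1101*, 00-101*, 000-01*, 0000-1, 0011-1, 01-000, 01-101*, 010-01*, 010-10, 0100-0*, 01000-, 0101-1, 01011-, 1-1010, 1-1111, 1010-0, 11-010, 1100-0*, 11001-
[col 2] -100-0, 0--101, 0-0-01
Prime implicants: -01111, -100-0, 0--101, 0-0-01, 0000-1, 0011-1, 01-000, 010-10, 01000-, 0101-1, 01011-, 1-1010, 1-1111, 100110, 1010-0, 11-010, 11001-, 111001
PI chart (minterm → PIs covering it):
  1 | 0-0-01,0000-1
  3 | 0000-1  (sole → essential)
  5 | 0--101,0-0-01
  15 | -01111,0011-1
  16 | -100-0,01-000,01000-
  17 | 0-0-01,01000-
  18 | -100-0,010-10
  21 | 0--101,0-0-01,0101-1
  23 | 0101-1,01011-
  29 | 0--101  (sole → essential)
  38 | 100110  (sole → essential)
  40 | 1010-0  (sole → essential)
  42 | 1-1010,1010-0
  47 | -01111,1-1111
  48 | -100-0  (sole → essential)
  50 | -100-0,11-010,11001-
  51 | 11001-  (sole → essential)
  57 | 111001  (sole → essential)
  58 | 1-1010,11-010
  63 | 1-1111  (sole → essential)
Essential prime implicants: -100-0, 0--101, 0000-1, 1-1111, 100110, 1010-0, 11001-, 111001
Petrick residual → -01111, 0-0-01, 0101-1, 1-1010
Minimum SOP uses 12 PIs: b'cdef + bc'd'f' + a'de'f + a'c'e'f + a'b'c'd'f + a'bc'df + acd'ef' + acdef + ab'c'def' + ab'cd'f' + abc'd'e + abcd'e'f

12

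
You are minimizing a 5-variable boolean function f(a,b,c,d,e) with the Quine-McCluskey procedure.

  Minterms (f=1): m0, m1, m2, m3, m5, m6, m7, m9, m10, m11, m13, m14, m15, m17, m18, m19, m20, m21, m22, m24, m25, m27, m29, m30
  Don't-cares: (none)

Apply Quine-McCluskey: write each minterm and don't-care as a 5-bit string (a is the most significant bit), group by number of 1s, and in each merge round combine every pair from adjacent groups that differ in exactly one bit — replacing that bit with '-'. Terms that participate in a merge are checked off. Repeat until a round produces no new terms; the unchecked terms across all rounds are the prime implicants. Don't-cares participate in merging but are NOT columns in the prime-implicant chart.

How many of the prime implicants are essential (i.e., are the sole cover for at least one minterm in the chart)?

6

Round 0: 00000✓ 00001✓ 00010✓ 00011✓ 00101✓ 00110✓ 00111✓ 01001✓ 01010✓ 01011✓ 01101✓ 01110✓ 01111✓ 10001✓ 10010✓ 10011✓ 10100✓ 10101✓ 10110✓ 11000✓ 11001✓ 11011✓ 11101✓ 11110✓
Round 1: -0001✓ -0010✓ -0011✓ -0101✓ -0110✓ -1001✓ -1011✓ -1101✓ -1110✓ 0-001✓ 0-010✓ 0-011✓ 0-101✓ 0-110✓ 0-111✓ 00-01✓ 00-10✓ 00-11✓ 000-0✓ 000-1✓ 0000-✓ 0001-✓ 001-1✓ 0011-✓ 01-01✓ 01-10✓ 01-11✓ 010-1✓ 0101-✓ 011-1✓ 0111-✓ 1-001✓ 1-011✓ 1-101✓ 1-110✓ 10-01✓ 10-10✓ 100-1✓ 1001-✓ 101-0 1010- 11-01✓ 110-1✓ 1100-
Round 2: --001✓ --011✓ --101✓ --110 -0-01✓ -0-10 -00-1✓ -001- -1-01✓ -10-1✓ 0--01✓ 0--10✓ 0--11✓ 0-0-1✓ 0-01-✓ 0-1-1✓ 0-11-✓ 00--1✓ 00-1-✓ 000-- 01--1✓ 01-1-✓ 1--01✓ 1-0-1✓
Round 3: ---01 --0-1 0---1 0--1-
PIs = {---01, --0-1, --110, -0-10, -001-, 0---1, 0--1-, 000--, 101-0, 1010-, 1100-}
Coverage chart:
  m0: 000-- ←essential
  m1: ---01,--0-1,0---1,000--
  m2: -0-10,-001-,0--1-,000--
  m3: --0-1,-001-,0---1,0--1-,000--
  m5: ---01,0---1
  m6: --110,-0-10,0--1-
  m7: 0---1,0--1-
  m9: ---01,--0-1,0---1
  m10: 0--1- ←essential
  m11: --0-1,0---1,0--1-
  m13: ---01,0---1
  m14: --110,0--1-
  m15: 0---1,0--1-
  m17: ---01,--0-1
  m18: -0-10,-001-
  m19: --0-1,-001-
  m20: 101-0,1010-
  m21: ---01,1010-
  m22: --110,-0-10,101-0
  m24: 1100- ←essential
  m25: ---01,--0-1,1100-
  m27: --0-1 ←essential
  m29: ---01 ←essential
  m30: --110 ←essential
Essential: ---01, --0-1, --110, 0--1-, 000--, 1100-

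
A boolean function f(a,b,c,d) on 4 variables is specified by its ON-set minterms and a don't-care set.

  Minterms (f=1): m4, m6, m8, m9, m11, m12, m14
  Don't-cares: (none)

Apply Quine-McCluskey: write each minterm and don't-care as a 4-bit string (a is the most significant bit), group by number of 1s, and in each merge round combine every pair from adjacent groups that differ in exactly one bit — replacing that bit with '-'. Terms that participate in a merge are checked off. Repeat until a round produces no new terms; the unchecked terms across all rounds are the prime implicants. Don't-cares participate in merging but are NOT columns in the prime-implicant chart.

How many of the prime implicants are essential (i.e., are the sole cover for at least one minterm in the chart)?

size-2^0 implicants → 0100(✓)  0110(✓)  1000(✓)  1001(✓)  1011(✓)  1100(✓)  1110(✓)
size-2^1 implicants → -100(✓)  -110(✓)  01-0(✓)  1-00  10-1  100-  11-0(✓)
size-2^2 implicants → -1-0
Unchecked terms (primes): -1-0, 1-00, 10-1, 100-
Minterm coverage:
  m4 ⊆ -1-0 [E]
  m6 ⊆ -1-0 [E]
  m8 ⊆ 1-00,100-
  m9 ⊆ 10-1,100-
  m11 ⊆ 10-1 [E]
  m12 ⊆ -1-0,1-00
  m14 ⊆ -1-0 [E]
E = {-1-0, 10-1}

2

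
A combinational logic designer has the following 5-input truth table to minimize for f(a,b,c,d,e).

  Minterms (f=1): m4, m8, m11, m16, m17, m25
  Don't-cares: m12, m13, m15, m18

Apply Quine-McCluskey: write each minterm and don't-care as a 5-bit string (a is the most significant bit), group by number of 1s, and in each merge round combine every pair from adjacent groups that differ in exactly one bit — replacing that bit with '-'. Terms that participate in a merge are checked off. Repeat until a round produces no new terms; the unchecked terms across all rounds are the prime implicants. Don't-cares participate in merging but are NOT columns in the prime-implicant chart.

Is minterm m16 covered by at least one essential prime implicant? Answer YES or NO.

NO

Round 0: 00100✓ 01000✓ 01011✓ 01100✓ 01101✓ 01111✓ 10000✓ 10001✓ 10010✓ 11001✓
Round 1: 0-100 01-00 01-11 011-1 0110- 1-001 100-0 1000-
PIs = {0-100, 01-00, 01-11, 011-1, 0110-, 1-001, 100-0, 1000-}
Coverage chart:
  m4: 0-100 ←essential
  m8: 01-00 ←essential
  m11: 01-11 ←essential
  m16: 100-0,1000-
  m17: 1-001,1000-
  m25: 1-001 ←essential
Essential: 0-100, 01-00, 01-11, 1-001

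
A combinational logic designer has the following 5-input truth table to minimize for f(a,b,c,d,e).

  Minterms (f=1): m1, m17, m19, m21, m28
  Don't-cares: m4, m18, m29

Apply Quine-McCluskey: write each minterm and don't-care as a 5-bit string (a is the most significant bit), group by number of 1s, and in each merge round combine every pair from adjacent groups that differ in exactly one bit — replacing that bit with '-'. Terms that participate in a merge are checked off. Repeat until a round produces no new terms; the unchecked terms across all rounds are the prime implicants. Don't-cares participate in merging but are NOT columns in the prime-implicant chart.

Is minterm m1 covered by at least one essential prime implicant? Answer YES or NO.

YES

Round 0: 00001✓ 00100 10001✓ 10010✓ 10011✓ 10101✓ 11100✓ 11101✓
Round 1: -0001 1-101 10-01 100-1 1001- 1110-
PIs = {-0001, 00100, 1-101, 10-01, 100-1, 1001-, 1110-}
Coverage chart:
  m1: -0001 ←essential
  m17: -0001,10-01,100-1
  m19: 100-1,1001-
  m21: 1-101,10-01
  m28: 1110- ←essential
Essential: -0001, 1110-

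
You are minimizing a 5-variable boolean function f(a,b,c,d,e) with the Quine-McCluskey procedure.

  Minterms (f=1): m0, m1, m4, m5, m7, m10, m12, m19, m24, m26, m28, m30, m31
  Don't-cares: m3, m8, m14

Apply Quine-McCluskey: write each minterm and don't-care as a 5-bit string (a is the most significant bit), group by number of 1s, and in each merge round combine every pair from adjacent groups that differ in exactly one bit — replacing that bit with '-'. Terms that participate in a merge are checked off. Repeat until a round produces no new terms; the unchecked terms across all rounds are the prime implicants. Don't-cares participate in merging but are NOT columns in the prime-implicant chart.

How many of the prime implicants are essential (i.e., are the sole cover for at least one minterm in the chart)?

Round 0: 00000✓ 00001✓ 00011✓ 00100✓ 00101✓ 00111✓ 01000✓ 01010✓ 01100✓ 01110✓ 10011✓ 11000✓ 11010✓ 11100✓ 11110✓ 11111✓
Round 1: -0011 -1000✓ -1010✓ -1100✓ -1110✓ 0-000✓ 0-100✓ 00-00✓ 00-01✓ 00-11✓ 000-1✓ 0000-✓ 001-1✓ 0010-✓ 01-00✓ 01-10✓ 010-0✓ 011-0✓ 11-00✓ 11-10✓ 110-0✓ 111-0✓ 1111-
Round 2: -1-00✓ -1-10✓ -10-0✓ -11-0✓ 0--00 00--1 00-0- 01--0✓ 11--0✓
Round 3: -1--0
PIs = {-0011, -1--0, 0--00, 00--1, 00-0-, 1111-}
Coverage chart:
  m0: 0--00,00-0-
  m1: 00--1,00-0-
  m4: 0--00,00-0-
  m5: 00--1,00-0-
  m7: 00--1 ←essential
  m10: -1--0 ←essential
  m12: -1--0,0--00
  m19: -0011 ←essential
  m24: -1--0 ←essential
  m26: -1--0 ←essential
  m28: -1--0 ←essential
  m30: -1--0,1111-
  m31: 1111- ←essential
Essential: -0011, -1--0, 00--1, 1111-

4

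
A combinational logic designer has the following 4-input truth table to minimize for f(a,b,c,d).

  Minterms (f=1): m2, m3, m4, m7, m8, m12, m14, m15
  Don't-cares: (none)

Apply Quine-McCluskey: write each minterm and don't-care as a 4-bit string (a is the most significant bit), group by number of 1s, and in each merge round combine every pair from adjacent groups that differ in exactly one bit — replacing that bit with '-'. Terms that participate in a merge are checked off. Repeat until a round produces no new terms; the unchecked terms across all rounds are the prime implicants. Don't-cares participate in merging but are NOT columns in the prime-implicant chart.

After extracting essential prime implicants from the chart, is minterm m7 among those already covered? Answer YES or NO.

[col 0] 0010*, 0011*, 0100*, 0111*, 1000*, 1100*, 1110*, 1111*
[col 1] -100, -111, 0-11, 001-, 1-00, 11-0, 111-
Prime implicants: -100, -111, 0-11, 001-, 1-00, 11-0, 111-
PI chart (minterm → PIs covering it):
  2 | 001-  (sole → essential)
  3 | 0-11,001-
  4 | -100  (sole → essential)
  7 | -111,0-11
  8 | 1-00  (sole → essential)
  12 | -100,1-00,11-0
  14 | 11-0,111-
  15 | -111,111-
Essential prime implicants: -100, 001-, 1-00

NO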